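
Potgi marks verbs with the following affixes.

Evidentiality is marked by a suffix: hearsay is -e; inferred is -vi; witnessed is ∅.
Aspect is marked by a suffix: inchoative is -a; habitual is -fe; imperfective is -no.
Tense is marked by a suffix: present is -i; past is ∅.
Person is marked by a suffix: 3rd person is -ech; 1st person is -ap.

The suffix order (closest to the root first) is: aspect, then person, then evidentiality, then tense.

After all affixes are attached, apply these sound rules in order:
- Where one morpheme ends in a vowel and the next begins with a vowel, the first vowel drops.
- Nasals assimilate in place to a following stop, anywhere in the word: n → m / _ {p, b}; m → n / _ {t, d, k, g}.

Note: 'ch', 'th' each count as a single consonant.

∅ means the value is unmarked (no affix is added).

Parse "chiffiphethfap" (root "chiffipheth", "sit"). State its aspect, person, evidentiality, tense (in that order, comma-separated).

habitual, 1st person, witnessed, past

Segment: chiffipheth-fe-ap.
aspect: -fe → habitual.
person: -ap → 1st person.
evidentiality: ∅ → witnessed.
tense: ∅ → past.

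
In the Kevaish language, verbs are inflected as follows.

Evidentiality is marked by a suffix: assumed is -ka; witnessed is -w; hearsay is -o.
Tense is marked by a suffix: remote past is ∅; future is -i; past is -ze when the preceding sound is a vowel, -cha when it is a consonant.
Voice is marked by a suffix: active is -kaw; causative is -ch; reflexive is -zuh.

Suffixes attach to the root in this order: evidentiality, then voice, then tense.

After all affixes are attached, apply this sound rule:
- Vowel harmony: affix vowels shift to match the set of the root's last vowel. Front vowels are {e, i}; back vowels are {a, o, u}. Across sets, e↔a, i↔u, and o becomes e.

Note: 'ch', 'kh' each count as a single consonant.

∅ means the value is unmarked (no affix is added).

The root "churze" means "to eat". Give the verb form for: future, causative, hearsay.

churzeechi

Attach evidentiality hearsay -o → churzeo.
Attach voice causative -ch → churzeoch.
Attach tense future -i → churzeochi.
Apply vowel harmony: churzeochi → churzeechi.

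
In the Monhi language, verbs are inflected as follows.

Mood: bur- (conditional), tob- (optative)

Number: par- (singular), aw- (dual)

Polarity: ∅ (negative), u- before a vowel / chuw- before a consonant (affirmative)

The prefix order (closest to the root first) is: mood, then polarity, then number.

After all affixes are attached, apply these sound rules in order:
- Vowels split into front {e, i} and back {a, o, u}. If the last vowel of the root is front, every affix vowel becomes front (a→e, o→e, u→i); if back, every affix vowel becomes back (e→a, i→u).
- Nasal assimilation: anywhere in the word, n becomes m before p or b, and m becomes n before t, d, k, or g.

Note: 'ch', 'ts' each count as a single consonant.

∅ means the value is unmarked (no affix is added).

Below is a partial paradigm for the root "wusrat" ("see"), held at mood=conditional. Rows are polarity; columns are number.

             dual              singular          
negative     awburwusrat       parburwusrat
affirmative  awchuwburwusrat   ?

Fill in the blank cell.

parchuwburwusrat

Attach mood conditional bur- → burwusrat.
Attach polarity affirmative chuw- (before consonant 'b') → chuwburwusrat.
Attach number singular par- → parchuwburwusrat.
Vowel harmony: no change.
Nasal assimilation: no change.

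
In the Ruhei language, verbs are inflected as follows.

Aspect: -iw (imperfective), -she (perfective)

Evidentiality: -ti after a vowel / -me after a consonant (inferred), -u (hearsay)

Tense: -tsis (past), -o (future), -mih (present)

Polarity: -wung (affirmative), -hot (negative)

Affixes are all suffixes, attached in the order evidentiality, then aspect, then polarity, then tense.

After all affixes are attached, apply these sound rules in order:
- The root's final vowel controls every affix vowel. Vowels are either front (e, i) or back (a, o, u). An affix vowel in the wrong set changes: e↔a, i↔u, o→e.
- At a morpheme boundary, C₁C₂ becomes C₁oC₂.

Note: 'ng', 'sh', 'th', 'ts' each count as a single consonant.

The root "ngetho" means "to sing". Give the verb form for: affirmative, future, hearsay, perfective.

Attach evidentiality hearsay -u → ngethou.
Attach aspect perfective -she → ngethoushe.
Attach polarity affirmative -wung → ngethoushewung.
Attach tense future -o → ngethoushewungo.
Apply vowel harmony: ngethoushewungo → ngethoushawungo.
Epenthesis: no change.

ngethoushawungo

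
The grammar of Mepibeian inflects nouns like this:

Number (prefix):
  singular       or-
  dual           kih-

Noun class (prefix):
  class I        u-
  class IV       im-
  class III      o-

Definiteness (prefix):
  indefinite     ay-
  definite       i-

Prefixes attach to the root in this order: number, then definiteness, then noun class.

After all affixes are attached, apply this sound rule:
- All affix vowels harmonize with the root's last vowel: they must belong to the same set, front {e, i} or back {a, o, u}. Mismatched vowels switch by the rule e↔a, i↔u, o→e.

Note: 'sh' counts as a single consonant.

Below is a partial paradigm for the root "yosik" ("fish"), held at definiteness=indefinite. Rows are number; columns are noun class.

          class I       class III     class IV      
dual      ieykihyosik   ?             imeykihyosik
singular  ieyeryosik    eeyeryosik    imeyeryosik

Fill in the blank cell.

Attach number dual kih- → kihyosik.
Attach definiteness indefinite ay- → aykihyosik.
Attach noun class class III o- → oaykihyosik.
Apply vowel harmony: oaykihyosik → eeykihyosik.

eeykihyosik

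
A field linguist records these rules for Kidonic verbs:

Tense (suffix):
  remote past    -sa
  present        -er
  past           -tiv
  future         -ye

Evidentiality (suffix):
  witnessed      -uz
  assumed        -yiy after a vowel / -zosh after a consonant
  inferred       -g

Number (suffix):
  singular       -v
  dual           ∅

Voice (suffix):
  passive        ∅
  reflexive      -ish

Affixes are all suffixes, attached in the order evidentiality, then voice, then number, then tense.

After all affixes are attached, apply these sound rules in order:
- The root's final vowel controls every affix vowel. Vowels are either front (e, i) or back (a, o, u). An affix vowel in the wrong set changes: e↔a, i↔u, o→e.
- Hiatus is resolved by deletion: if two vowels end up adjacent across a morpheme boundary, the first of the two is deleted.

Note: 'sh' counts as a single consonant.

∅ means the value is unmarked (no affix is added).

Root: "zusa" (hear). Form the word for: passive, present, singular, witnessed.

zusuzvar

Attach evidentiality witnessed -uz → zusauz.
voice = passive: zero marking, form stays zusauz.
Attach number singular -v → zusauzv.
Attach tense present -er → zusauzver.
Apply vowel harmony: zusauzver → zusauzvar.
Apply vowel deletion: zusauzvar → zusuzvar.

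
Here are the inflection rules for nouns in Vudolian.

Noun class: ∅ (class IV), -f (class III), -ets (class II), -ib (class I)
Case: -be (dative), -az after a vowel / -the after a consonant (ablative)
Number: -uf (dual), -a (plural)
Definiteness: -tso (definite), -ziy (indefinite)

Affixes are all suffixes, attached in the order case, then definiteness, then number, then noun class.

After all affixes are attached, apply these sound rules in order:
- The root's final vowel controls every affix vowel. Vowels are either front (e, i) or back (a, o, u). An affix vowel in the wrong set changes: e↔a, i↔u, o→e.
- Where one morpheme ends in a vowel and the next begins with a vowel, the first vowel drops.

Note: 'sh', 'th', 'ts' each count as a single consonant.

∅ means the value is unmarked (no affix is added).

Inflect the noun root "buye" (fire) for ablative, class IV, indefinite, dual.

buyezziyif

Attach case ablative -az (after vowel 'e') → buyeaz.
Attach definiteness indefinite -ziy → buyeazziy.
Attach number dual -uf → buyeazziyuf.
noun class = class IV: zero marking, form stays buyeazziyuf.
Apply vowel harmony: buyeazziyuf → buyeezziyif.
Apply vowel deletion: buyeezziyif → buyezziyif.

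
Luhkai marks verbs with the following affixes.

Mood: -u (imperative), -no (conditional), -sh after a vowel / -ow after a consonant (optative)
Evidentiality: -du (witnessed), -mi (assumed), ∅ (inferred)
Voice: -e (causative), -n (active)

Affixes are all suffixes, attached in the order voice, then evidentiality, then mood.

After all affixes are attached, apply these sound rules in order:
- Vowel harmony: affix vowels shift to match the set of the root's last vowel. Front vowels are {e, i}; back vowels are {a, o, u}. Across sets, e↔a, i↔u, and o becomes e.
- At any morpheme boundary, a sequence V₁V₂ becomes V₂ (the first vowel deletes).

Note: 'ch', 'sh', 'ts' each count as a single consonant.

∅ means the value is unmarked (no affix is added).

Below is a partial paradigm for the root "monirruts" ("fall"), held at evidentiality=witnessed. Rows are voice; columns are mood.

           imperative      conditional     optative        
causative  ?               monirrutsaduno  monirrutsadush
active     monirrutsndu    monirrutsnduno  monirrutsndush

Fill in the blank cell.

monirrutsadu

Attach voice causative -e → monirrutse.
Attach evidentiality witnessed -du → monirrutsedu.
Attach mood imperative -u → monirrutseduu.
Apply vowel harmony: monirrutseduu → monirrutsaduu.
Apply vowel deletion: monirrutsaduu → monirrutsadu.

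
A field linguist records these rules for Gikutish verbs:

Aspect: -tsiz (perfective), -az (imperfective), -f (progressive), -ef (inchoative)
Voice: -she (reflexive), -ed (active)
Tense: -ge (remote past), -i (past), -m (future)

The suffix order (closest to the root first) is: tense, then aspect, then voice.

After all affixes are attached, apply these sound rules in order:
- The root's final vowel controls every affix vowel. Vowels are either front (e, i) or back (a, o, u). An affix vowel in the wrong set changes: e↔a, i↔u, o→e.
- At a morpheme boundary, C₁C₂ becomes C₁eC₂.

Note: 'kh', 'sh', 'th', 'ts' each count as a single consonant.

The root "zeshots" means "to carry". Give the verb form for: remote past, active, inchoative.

zeshotsegaafad

Attach tense remote past -ge → zeshotsge.
Attach aspect inchoative -ef → zeshotsgeef.
Attach voice active -ed → zeshotsgeefed.
Apply vowel harmony: zeshotsgeefed → zeshotsgaafad.
Apply epenthesis: zeshotsgaafad → zeshotsegaafad.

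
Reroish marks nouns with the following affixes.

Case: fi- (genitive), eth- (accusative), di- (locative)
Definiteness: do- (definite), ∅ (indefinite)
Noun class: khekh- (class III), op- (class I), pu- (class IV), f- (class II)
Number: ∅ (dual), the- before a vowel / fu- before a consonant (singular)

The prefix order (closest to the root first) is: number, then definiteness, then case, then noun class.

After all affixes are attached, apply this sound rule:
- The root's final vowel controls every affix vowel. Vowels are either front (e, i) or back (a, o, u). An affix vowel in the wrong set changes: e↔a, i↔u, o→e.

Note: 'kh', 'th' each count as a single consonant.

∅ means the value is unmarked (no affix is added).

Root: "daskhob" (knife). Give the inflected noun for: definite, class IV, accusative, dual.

number = dual: zero marking, form stays daskhob.
Attach definiteness definite do- → dodaskhob.
Attach case accusative eth- → ethdodaskhob.
Attach noun class class IV pu- → puethdodaskhob.
Apply vowel harmony: puethdodaskhob → puathdodaskhob.

puathdodaskhob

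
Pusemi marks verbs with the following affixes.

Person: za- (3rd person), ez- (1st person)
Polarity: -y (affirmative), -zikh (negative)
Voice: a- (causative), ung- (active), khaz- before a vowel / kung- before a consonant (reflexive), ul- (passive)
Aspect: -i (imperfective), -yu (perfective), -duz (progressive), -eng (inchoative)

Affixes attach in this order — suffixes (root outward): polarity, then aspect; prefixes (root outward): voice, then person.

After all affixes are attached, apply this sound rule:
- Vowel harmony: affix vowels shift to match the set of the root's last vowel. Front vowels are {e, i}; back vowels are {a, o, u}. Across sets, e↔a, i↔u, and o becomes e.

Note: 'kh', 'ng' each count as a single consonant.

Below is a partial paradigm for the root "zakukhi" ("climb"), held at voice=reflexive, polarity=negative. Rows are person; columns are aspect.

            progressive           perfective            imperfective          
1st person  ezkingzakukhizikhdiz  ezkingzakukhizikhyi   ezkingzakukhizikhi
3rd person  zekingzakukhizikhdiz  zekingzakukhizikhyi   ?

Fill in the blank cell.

Attach voice reflexive kung- (before consonant 'z') → kungzakukhi.
Attach person 3rd person za- → zakungzakukhi.
Attach polarity negative -zikh → zakungzakukhizikh.
Attach aspect imperfective -i → zakungzakukhizikhi.
Apply vowel harmony: zakungzakukhizikhi → zekingzakukhizikhi.

zekingzakukhizikhi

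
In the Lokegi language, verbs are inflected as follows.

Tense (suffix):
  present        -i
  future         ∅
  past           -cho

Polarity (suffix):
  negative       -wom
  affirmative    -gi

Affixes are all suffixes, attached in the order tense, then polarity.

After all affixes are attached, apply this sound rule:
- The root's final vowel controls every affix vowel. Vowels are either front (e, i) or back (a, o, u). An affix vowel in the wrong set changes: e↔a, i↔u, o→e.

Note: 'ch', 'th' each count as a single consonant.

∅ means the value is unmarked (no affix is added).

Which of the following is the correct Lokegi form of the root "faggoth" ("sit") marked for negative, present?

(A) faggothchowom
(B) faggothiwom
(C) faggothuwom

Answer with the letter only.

C

Attach tense present -i → faggothi.
Attach polarity negative -wom → faggothiwom.
Apply vowel harmony: faggothiwom → faggothuwom.
So the correct form is faggothuwom, option (C).
(A) faggothchowom is wrong: it uses past instead of present for tense.
(B) faggothiwom is wrong: it fails to apply the sound rule(s).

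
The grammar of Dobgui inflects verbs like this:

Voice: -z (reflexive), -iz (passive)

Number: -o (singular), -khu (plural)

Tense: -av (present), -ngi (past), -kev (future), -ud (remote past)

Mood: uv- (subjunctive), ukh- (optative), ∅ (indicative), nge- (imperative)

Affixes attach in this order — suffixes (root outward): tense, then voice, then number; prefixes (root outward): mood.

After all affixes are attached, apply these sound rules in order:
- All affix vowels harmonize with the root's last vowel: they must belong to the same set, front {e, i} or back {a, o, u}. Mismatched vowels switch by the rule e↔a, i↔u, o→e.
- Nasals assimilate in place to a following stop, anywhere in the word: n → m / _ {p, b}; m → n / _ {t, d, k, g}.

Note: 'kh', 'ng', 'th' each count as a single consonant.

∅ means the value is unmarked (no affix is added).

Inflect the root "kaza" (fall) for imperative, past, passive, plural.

Attach tense past -ngi → kazangi.
Attach voice passive -iz → kazangiiz.
Attach mood imperative nge- → ngekazangiiz.
Attach number plural -khu → ngekazangiizkhu.
Apply vowel harmony: ngekazangiizkhu → ngakazanguuzkhu.
Nasal assimilation: no change.

ngakazanguuzkhu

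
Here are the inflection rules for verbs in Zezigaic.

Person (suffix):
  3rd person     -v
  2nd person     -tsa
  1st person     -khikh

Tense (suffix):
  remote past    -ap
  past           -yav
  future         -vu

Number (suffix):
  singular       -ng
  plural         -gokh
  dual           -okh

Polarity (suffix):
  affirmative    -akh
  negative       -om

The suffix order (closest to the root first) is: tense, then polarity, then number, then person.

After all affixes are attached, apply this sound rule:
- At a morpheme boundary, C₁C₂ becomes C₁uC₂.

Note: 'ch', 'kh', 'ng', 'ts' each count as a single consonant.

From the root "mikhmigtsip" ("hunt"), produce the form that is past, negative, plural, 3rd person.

mikhmigtsipuyavomugokhuv

Attach tense past -yav → mikhmigtsipyav.
Attach polarity negative -om → mikhmigtsipyavom.
Attach number plural -gokh → mikhmigtsipyavomgokh.
Attach person 3rd person -v → mikhmigtsipyavomgokhv.
Apply epenthesis: mikhmigtsipyavomgokhv → mikhmigtsipuyavomugokhuv.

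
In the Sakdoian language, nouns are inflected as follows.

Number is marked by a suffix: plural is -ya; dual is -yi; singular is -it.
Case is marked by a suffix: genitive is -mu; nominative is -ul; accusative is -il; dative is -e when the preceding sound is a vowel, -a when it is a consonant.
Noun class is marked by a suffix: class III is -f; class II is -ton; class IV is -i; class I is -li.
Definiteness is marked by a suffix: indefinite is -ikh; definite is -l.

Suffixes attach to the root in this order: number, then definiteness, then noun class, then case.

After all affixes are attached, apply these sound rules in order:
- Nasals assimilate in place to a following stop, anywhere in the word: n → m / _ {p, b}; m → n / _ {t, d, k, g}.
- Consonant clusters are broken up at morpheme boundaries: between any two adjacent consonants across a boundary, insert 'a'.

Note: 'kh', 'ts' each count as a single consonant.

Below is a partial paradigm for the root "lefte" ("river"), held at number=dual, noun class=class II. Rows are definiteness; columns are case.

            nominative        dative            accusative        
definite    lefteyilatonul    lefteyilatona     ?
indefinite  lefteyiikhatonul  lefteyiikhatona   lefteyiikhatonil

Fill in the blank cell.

lefteyilatonil

Attach number dual -yi → lefteyi.
Attach definiteness definite -l → lefteyil.
Attach noun class class II -ton → lefteyilton.
Attach case accusative -il → lefteyiltonil.
Nasal assimilation: no change.
Apply epenthesis: lefteyiltonil → lefteyilatonil.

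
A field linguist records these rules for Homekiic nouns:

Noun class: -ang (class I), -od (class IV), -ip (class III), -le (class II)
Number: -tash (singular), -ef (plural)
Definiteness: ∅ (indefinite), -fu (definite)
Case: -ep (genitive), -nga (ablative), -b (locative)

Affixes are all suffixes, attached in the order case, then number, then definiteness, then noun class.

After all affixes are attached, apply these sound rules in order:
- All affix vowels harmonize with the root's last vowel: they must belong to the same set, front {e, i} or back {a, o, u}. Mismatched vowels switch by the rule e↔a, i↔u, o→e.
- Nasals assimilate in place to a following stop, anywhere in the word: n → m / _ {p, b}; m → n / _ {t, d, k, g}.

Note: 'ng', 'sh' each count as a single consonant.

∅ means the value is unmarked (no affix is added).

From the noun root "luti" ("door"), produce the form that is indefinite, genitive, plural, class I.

Attach case genitive -ep → lutiep.
Attach number plural -ef → lutiepef.
definiteness = indefinite: zero marking, form stays lutiepef.
Attach noun class class I -ang → lutiepefang.
Apply vowel harmony: lutiepefang → lutiepefeng.
Nasal assimilation: no change.

lutiepefeng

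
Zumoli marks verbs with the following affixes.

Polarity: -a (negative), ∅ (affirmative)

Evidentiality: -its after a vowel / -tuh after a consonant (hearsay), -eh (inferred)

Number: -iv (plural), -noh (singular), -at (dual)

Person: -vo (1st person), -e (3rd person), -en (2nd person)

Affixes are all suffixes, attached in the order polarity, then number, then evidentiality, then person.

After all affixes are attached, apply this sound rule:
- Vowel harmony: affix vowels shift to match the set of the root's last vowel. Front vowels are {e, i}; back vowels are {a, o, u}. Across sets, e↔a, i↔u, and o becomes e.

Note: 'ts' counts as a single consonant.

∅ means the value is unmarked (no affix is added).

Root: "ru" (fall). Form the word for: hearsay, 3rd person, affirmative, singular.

polarity = affirmative: zero marking, form stays ru.
Attach number singular -noh → runoh.
Attach evidentiality hearsay -tuh (after consonant 'h') → runohtuh.
Attach person 3rd person -e → runohtuhe.
Apply vowel harmony: runohtuhe → runohtuha.

runohtuha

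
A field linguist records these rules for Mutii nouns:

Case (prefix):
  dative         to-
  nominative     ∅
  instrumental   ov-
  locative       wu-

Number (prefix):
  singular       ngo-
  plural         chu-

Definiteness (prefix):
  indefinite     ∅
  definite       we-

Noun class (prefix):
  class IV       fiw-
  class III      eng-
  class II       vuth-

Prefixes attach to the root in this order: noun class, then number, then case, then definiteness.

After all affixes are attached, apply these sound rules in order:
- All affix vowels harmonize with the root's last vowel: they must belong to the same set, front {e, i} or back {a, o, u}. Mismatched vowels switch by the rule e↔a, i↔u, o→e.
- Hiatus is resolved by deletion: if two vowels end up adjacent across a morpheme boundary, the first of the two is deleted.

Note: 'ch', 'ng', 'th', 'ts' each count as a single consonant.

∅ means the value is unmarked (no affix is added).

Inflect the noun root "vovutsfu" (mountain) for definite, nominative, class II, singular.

Attach noun class class II vuth- → vuthvovutsfu.
Attach number singular ngo- → ngovuthvovutsfu.
case = nominative: zero marking, form stays ngovuthvovutsfu.
Attach definiteness definite we- → wengovuthvovutsfu.
Apply vowel harmony: wengovuthvovutsfu → wangovuthvovutsfu.
Vowel deletion: no change.

wangovuthvovutsfu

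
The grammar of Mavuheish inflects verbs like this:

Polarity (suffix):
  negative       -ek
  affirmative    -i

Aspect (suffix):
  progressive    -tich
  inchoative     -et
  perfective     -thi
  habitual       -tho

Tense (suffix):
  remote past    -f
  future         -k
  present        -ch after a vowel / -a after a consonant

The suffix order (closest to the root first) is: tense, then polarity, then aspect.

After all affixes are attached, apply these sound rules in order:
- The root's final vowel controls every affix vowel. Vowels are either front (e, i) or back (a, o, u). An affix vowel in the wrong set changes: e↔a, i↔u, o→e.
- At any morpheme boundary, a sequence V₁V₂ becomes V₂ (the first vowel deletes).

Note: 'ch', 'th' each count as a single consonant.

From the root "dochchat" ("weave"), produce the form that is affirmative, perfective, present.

Attach tense present -a (after consonant 't') → dochchata.
Attach polarity affirmative -i → dochchatai.
Attach aspect perfective -thi → dochchataithi.
Apply vowel harmony: dochchataithi → dochchatauthu.
Apply vowel deletion: dochchatauthu → dochchatuthu.

dochchatuthu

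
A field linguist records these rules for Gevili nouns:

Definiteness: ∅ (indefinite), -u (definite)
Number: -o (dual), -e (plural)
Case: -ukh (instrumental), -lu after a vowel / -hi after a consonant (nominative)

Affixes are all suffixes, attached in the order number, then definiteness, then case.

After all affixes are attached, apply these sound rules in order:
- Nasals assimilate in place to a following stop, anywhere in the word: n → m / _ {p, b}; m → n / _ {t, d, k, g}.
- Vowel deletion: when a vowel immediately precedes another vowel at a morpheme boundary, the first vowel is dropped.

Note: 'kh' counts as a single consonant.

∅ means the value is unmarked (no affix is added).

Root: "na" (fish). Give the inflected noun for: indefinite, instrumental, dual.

nukh

Attach number dual -o → nao.
definiteness = indefinite: zero marking, form stays nao.
Attach case instrumental -ukh → naoukh.
Nasal assimilation: no change.
Apply vowel deletion: naoukh → nukh.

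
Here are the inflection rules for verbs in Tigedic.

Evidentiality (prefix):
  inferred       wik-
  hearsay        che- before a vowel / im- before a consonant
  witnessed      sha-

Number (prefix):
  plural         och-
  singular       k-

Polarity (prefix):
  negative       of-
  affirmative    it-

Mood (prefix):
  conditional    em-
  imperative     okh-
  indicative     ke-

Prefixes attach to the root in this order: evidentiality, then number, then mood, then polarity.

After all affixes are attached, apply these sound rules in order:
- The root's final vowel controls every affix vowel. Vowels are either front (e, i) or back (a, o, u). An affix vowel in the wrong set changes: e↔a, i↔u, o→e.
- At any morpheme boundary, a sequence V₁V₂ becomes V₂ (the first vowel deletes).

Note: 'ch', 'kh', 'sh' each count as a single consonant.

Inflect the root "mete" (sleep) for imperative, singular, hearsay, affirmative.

itekhkimmete

Attach evidentiality hearsay im- (before consonant 'm') → immete.
Attach number singular k- → kimmete.
Attach mood imperative okh- → okhkimmete.
Attach polarity affirmative it- → itokhkimmete.
Apply vowel harmony: itokhkimmete → itekhkimmete.
Vowel deletion: no change.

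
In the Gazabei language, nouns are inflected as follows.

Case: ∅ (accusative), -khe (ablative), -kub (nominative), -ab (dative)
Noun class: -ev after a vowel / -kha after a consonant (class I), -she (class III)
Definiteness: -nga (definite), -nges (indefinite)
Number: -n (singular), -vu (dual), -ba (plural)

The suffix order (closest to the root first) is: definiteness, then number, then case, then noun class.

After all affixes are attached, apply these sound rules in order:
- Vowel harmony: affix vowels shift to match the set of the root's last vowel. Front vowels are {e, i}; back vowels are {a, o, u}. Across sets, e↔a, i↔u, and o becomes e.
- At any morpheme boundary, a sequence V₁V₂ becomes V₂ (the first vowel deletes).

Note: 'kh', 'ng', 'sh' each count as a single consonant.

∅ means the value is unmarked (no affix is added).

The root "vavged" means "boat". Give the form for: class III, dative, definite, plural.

Attach definiteness definite -nga → vavgednga.
Attach number plural -ba → vavgedngaba.
Attach case dative -ab → vavgedngabaab.
Attach noun class class III -she → vavgedngabaabshe.
Apply vowel harmony: vavgedngabaabshe → vavgedngebeebshe.
Apply vowel deletion: vavgedngebeebshe → vavgedngebebshe.

vavgedngebebshe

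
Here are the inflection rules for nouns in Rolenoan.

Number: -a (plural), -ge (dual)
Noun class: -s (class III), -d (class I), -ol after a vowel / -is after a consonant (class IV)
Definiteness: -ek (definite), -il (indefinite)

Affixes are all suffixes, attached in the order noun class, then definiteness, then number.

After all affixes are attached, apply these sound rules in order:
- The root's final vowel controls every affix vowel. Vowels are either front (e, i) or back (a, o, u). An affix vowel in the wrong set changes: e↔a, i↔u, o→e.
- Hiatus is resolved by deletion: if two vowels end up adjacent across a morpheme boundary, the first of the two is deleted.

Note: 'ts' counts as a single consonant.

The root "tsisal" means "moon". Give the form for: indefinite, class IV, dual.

tsisalusulga

Attach noun class class IV -is (after consonant 'l') → tsisalis.
Attach definiteness indefinite -il → tsisalisil.
Attach number dual -ge → tsisalisilge.
Apply vowel harmony: tsisalisilge → tsisalusulga.
Vowel deletion: no change.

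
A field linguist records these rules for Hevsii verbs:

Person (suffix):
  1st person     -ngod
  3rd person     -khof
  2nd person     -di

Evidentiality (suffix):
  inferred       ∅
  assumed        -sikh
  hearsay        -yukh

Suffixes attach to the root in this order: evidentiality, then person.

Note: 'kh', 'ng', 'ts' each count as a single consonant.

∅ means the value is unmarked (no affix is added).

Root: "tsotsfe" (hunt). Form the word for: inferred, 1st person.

tsotsfengod

evidentiality = inferred: zero marking, form stays tsotsfe.
Attach person 1st person -ngod → tsotsfengod.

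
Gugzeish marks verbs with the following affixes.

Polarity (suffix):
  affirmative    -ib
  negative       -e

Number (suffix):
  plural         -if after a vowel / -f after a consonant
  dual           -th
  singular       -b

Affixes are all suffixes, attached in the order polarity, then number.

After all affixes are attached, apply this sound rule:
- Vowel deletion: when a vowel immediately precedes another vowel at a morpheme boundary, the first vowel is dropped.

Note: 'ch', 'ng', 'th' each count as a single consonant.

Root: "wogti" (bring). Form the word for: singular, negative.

Attach polarity negative -e → wogtie.
Attach number singular -b → wogtieb.
Apply vowel deletion: wogtieb → wogteb.

wogteb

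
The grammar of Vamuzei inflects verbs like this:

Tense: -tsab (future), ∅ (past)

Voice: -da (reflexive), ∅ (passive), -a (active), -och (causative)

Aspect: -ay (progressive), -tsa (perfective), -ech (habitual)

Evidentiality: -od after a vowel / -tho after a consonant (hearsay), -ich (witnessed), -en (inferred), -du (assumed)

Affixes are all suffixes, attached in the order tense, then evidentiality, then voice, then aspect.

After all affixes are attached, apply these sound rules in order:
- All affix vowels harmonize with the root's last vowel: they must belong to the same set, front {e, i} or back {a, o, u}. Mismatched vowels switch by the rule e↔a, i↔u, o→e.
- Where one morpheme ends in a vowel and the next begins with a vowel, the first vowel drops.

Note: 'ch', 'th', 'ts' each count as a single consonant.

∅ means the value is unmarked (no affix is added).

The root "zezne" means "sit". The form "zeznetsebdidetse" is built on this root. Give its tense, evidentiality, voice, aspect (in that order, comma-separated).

future, assumed, reflexive, perfective

Segment: zezne-tsab-du-da-tsa.
tense: -tsab → future.
evidentiality: -du → assumed.
voice: -da → reflexive.
aspect: -tsa → perfective.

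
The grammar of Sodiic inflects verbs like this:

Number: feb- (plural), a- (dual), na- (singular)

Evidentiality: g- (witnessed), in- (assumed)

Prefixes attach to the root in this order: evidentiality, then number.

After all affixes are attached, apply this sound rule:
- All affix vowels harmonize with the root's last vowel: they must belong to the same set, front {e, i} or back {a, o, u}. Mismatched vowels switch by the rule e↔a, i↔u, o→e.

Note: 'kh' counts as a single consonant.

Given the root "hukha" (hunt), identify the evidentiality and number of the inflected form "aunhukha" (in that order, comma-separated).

Segment: a-in-hukha.
evidentiality: in- → assumed.
number: a- → dual.

assumed, dual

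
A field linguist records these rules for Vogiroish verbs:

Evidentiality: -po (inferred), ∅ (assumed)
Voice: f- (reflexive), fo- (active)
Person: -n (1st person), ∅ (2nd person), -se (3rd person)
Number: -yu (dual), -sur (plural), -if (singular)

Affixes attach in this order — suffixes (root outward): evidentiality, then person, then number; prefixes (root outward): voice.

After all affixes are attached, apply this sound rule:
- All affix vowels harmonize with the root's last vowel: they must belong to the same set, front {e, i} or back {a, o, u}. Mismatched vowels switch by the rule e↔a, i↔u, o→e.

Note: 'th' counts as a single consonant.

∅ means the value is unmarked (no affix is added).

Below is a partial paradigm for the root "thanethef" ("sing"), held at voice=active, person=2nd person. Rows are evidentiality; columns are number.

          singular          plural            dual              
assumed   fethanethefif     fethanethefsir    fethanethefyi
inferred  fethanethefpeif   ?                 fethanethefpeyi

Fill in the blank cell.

fethanethefpesir

Attach voice active fo- → fothanethef.
Attach evidentiality inferred -po → fothanethefpo.
person = 2nd person: zero marking, form stays fothanethefpo.
Attach number plural -sur → fothanethefposur.
Apply vowel harmony: fothanethefposur → fethanethefpesir.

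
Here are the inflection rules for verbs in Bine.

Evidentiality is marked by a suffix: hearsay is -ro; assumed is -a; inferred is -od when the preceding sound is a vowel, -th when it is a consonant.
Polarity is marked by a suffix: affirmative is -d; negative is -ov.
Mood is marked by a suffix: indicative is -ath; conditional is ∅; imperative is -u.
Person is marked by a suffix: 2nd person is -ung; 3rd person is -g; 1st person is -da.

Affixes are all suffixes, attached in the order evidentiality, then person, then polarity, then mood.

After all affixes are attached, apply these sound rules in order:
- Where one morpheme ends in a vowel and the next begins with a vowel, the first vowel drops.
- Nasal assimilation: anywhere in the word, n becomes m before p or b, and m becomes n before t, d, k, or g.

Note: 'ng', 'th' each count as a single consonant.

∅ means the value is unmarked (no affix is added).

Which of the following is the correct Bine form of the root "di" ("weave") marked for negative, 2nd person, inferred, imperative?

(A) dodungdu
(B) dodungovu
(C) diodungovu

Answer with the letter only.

B

Attach evidentiality inferred -od (after vowel 'i') → diod.
Attach person 2nd person -ung → diodung.
Attach polarity negative -ov → diodungov.
Attach mood imperative -u → diodungovu.
Apply vowel deletion: diodungovu → dodungovu.
Nasal assimilation: no change.
So the correct form is dodungovu, option (B).
(C) diodungovu is wrong: it fails to apply the sound rule(s).
(A) dodungdu is wrong: it uses affirmative instead of negative for polarity.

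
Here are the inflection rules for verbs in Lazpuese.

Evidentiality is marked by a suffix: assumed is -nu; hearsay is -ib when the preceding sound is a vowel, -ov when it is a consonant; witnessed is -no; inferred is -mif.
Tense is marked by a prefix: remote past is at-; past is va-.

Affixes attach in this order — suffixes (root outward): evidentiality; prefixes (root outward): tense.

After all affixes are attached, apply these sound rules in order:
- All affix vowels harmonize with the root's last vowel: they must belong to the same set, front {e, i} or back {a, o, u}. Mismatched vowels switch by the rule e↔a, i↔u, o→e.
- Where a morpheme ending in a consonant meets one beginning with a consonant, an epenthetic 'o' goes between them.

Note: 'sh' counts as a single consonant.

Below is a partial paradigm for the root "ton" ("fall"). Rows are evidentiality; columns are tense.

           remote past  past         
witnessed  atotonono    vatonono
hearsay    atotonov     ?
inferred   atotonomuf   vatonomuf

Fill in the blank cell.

Attach evidentiality hearsay -ov (after consonant 'n') → tonov.
Attach tense past va- → vatonov.
Vowel harmony: no change.
Epenthesis: no change.

vatonov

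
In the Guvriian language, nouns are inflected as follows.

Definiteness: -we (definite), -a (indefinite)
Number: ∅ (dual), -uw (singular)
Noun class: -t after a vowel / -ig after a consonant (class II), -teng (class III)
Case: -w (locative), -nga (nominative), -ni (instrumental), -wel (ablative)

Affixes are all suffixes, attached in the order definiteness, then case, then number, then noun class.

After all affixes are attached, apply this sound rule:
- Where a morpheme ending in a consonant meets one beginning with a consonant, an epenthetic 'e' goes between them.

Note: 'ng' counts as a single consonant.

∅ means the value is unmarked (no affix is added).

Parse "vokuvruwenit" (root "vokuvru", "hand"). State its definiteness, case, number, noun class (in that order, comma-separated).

definite, instrumental, dual, class II

Segment: vokuvru-we-ni-t.
definiteness: -we → definite.
case: -ni → instrumental.
number: ∅ → dual.
noun class: -t/ig → class II.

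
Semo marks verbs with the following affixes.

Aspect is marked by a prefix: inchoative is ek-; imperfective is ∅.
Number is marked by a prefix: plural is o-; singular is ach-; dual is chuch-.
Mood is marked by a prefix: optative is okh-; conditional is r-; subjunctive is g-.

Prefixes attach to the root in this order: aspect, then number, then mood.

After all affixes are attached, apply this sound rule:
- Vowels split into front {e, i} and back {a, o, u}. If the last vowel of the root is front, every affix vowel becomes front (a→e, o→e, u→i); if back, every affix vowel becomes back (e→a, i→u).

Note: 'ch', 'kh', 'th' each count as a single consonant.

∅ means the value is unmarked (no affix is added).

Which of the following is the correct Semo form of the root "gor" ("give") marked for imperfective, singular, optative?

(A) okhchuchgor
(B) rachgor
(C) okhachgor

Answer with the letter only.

aspect = imperfective: zero marking, form stays gor.
Attach number singular ach- → achgor.
Attach mood optative okh- → okhachgor.
Vowel harmony: no change.
So the correct form is okhachgor, option (C).
(B) rachgor is wrong: it uses conditional instead of optative for mood.
(A) okhchuchgor is wrong: it uses dual instead of singular for number.

C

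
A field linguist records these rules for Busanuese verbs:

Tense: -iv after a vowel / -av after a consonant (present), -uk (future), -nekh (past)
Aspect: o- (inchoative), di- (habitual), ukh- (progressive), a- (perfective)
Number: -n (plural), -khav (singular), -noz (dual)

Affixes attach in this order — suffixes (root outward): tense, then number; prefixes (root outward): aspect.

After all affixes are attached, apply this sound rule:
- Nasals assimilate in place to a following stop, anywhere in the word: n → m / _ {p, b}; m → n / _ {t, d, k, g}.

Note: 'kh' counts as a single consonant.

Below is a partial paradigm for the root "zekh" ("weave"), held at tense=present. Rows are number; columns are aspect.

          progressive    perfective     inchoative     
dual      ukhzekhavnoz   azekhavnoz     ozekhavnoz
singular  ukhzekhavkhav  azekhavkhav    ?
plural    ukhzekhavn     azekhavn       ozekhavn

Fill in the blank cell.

Attach tense present -av (after consonant 'kh') → zekhav.
Attach aspect inchoative o- → ozekhav.
Attach number singular -khav → ozekhavkhav.
Nasal assimilation: no change.

ozekhavkhav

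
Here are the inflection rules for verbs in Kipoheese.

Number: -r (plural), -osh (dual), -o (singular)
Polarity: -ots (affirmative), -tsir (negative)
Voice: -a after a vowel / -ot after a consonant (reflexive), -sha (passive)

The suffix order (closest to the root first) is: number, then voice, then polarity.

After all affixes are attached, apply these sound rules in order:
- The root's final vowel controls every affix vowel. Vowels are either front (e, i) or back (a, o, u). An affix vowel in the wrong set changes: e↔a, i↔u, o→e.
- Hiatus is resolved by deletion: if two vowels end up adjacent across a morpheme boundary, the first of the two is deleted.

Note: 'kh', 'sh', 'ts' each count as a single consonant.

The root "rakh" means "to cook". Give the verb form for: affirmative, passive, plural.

rakhrshots

Attach number plural -r → rakhr.
Attach voice passive -sha → rakhrsha.
Attach polarity affirmative -ots → rakhrshaots.
Vowel harmony: no change.
Apply vowel deletion: rakhrshaots → rakhrshots.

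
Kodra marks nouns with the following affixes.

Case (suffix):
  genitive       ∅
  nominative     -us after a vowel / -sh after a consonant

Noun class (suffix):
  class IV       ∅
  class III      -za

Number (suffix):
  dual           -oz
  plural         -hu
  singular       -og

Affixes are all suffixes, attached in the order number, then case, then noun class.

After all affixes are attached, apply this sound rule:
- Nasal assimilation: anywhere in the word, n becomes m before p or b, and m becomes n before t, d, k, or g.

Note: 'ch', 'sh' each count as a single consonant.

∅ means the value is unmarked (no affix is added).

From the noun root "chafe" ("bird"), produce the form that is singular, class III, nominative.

chafeogshza

Attach number singular -og → chafeog.
Attach case nominative -sh (after consonant 'g') → chafeogsh.
Attach noun class class III -za → chafeogshza.
Nasal assimilation: no change.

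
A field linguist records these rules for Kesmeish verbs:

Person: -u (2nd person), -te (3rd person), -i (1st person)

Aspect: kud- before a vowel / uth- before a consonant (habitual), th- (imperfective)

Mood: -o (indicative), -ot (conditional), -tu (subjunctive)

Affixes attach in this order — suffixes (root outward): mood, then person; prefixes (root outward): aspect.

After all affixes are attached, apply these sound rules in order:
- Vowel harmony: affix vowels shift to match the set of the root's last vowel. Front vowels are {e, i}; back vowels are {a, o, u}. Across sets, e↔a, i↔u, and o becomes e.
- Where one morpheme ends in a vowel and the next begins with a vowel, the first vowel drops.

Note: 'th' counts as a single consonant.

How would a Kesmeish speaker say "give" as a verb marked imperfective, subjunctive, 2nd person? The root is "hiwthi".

Attach mood subjunctive -tu → hiwthitu.
Attach person 2nd person -u → hiwthituu.
Attach aspect imperfective th- → thhiwthituu.
Apply vowel harmony: thhiwthituu → thhiwthitii.
Apply vowel deletion: thhiwthitii → thhiwthiti.

thhiwthiti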